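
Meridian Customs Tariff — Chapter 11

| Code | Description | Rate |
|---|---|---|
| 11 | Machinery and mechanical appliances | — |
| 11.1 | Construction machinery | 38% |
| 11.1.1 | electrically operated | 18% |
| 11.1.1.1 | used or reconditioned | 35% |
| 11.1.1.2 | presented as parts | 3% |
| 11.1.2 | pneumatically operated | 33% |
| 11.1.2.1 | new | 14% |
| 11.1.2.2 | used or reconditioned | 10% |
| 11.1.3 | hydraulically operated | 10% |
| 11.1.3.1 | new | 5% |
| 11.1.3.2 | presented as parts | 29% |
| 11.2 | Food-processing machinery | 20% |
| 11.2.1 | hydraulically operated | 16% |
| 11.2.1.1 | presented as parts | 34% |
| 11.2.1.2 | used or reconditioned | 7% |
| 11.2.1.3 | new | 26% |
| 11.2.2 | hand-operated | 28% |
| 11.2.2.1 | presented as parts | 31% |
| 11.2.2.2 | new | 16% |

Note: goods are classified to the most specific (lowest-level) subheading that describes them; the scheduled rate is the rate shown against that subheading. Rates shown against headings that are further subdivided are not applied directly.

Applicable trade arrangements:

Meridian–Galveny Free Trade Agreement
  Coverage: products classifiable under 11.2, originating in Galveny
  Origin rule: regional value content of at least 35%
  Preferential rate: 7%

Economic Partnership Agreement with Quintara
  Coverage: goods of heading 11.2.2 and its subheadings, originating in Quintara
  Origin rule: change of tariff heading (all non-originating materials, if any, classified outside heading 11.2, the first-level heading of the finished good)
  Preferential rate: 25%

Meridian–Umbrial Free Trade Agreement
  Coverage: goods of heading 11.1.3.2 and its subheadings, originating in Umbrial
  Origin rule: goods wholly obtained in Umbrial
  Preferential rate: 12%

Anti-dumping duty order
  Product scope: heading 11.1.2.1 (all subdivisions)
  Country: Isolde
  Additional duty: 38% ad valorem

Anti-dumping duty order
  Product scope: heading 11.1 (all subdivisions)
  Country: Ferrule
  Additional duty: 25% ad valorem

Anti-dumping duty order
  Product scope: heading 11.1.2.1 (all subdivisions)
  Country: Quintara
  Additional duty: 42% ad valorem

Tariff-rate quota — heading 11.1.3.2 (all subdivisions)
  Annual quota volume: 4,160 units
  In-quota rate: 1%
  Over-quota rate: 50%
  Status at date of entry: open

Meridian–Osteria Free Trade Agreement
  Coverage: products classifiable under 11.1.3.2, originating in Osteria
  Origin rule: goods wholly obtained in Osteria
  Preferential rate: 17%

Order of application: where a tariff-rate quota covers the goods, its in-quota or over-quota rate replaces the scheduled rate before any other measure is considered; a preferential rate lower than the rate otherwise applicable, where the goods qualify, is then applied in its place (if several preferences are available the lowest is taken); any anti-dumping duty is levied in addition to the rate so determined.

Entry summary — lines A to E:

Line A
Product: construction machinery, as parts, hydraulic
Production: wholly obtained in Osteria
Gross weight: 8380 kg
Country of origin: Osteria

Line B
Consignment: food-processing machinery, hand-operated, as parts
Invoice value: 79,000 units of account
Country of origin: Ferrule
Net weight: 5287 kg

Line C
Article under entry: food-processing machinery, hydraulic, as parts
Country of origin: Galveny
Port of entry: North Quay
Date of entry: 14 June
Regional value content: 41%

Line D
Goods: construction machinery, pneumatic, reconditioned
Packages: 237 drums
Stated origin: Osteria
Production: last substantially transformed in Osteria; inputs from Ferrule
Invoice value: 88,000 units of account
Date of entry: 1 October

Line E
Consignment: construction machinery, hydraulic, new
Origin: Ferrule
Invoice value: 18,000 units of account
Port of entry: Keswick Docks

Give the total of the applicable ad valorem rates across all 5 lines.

79%

Line A: construction → 11.1; hydraulic → 11.1.3; as parts → 11.1.3.2. Scheduled 29%. quota on 11.1.3.2 open → in-quota 1%; Osteria agreement on 11.1.3.2: wholly obtained → 17% available; preference 17% not lower than 1% → no reduction. → 1%.
Line B: food-processing → 11.2; hand-operated → 11.2.2; as parts → 11.2.2.1. Scheduled 31%. No special measure applies. → 31%.
Line C: food-processing → 11.2; hydraulic → 11.2.1; as parts → 11.2.1.1. Scheduled 34%. Galveny agreement on 11.2: RVC ≥ 35% → 7% available; preferential 7%. → 7%.
Line D: construction → 11.1; pneumatic → 11.1.2; reconditioned → 11.1.2.2. Scheduled 10%. Osteria agreement on 11.1.3.2: 11.1.2.2 not covered. → 10%.
Line E: construction → 11.1; hydraulic → 11.1.3; new → 11.1.3.1. Scheduled 5%. anti-dumping (Ferrule, 11.1): +25%; total 5% + 25% = 30%. → 30%.
Sum: 1% + 31% + 7% + 10% + 30% = 79%.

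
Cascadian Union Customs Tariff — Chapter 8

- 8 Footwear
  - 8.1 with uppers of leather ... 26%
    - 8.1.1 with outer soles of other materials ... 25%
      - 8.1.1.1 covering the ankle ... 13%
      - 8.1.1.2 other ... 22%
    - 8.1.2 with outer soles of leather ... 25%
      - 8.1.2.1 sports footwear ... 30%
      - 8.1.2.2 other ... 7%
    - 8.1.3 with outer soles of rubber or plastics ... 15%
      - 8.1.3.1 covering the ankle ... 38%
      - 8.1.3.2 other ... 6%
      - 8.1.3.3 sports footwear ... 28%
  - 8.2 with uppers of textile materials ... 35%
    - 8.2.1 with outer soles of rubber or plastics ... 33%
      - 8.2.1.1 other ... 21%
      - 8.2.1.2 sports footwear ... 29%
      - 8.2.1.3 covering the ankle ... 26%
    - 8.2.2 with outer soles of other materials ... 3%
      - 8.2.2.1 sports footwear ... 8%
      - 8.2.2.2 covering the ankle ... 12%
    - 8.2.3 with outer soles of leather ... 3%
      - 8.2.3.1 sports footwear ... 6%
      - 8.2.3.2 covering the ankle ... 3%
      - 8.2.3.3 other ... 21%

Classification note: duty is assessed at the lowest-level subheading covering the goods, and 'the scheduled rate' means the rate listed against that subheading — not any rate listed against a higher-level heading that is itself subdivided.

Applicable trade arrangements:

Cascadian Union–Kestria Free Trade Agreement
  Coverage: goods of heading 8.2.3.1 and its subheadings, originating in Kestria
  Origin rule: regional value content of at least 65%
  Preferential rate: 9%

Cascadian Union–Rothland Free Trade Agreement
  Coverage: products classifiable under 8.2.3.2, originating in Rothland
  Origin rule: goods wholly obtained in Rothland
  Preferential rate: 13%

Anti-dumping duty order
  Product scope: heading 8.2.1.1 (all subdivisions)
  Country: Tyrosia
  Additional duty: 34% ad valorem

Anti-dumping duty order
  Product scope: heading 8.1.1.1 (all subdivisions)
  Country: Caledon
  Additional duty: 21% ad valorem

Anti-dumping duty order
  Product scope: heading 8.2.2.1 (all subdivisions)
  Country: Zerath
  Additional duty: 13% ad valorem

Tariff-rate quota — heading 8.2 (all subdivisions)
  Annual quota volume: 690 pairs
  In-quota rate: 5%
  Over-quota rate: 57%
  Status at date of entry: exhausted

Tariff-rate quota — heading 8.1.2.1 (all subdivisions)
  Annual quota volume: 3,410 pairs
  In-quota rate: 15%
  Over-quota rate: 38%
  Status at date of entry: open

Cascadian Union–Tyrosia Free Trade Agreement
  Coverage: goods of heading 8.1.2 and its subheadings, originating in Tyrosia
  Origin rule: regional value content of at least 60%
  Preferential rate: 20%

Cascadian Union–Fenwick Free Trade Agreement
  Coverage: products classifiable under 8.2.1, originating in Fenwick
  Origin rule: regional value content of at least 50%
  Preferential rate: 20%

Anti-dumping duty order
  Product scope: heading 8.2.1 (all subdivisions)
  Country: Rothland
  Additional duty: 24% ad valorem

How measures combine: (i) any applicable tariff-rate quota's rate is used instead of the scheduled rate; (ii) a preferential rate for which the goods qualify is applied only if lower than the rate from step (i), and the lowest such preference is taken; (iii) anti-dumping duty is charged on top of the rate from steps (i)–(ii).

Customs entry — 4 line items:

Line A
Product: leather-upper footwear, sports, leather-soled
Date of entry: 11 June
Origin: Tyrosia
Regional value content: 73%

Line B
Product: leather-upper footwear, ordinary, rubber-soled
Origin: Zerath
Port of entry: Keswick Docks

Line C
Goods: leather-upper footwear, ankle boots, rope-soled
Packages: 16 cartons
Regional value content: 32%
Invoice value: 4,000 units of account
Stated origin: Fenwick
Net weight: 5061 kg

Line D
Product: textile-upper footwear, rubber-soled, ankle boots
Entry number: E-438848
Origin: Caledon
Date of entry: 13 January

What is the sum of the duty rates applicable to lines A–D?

91%

Line A: leather-upper → 8.1; leather-soled → 8.1.2; sports → 8.1.2.1. Scheduled 30%. quota on 8.1.2.1 open → in-quota 15%; Tyrosia agreement on 8.1.2: RVC ≥ 60% → 20% available; preference 20% not lower than 15% → no reduction. → 15%.
Line B: leather-upper → 8.1; rubber-soled → 8.1.3; ordinary → 8.1.3.2. Scheduled 6%. No special measure applies. → 6%.
Line C: leather-upper → 8.1; rope-soled → 8.1.1; ankle boots → 8.1.1.1. Scheduled 13%. Fenwick agreement on 8.2.1: 8.1.1.1 not covered. → 13%.
Line D: textile-upper → 8.2; rubber-soled → 8.2.1; ankle boots → 8.2.1.3. Scheduled 26%. quota on 8.2 exhausted → over-quota 57%. → 57%.
Sum: 15% + 6% + 13% + 57% = 91%.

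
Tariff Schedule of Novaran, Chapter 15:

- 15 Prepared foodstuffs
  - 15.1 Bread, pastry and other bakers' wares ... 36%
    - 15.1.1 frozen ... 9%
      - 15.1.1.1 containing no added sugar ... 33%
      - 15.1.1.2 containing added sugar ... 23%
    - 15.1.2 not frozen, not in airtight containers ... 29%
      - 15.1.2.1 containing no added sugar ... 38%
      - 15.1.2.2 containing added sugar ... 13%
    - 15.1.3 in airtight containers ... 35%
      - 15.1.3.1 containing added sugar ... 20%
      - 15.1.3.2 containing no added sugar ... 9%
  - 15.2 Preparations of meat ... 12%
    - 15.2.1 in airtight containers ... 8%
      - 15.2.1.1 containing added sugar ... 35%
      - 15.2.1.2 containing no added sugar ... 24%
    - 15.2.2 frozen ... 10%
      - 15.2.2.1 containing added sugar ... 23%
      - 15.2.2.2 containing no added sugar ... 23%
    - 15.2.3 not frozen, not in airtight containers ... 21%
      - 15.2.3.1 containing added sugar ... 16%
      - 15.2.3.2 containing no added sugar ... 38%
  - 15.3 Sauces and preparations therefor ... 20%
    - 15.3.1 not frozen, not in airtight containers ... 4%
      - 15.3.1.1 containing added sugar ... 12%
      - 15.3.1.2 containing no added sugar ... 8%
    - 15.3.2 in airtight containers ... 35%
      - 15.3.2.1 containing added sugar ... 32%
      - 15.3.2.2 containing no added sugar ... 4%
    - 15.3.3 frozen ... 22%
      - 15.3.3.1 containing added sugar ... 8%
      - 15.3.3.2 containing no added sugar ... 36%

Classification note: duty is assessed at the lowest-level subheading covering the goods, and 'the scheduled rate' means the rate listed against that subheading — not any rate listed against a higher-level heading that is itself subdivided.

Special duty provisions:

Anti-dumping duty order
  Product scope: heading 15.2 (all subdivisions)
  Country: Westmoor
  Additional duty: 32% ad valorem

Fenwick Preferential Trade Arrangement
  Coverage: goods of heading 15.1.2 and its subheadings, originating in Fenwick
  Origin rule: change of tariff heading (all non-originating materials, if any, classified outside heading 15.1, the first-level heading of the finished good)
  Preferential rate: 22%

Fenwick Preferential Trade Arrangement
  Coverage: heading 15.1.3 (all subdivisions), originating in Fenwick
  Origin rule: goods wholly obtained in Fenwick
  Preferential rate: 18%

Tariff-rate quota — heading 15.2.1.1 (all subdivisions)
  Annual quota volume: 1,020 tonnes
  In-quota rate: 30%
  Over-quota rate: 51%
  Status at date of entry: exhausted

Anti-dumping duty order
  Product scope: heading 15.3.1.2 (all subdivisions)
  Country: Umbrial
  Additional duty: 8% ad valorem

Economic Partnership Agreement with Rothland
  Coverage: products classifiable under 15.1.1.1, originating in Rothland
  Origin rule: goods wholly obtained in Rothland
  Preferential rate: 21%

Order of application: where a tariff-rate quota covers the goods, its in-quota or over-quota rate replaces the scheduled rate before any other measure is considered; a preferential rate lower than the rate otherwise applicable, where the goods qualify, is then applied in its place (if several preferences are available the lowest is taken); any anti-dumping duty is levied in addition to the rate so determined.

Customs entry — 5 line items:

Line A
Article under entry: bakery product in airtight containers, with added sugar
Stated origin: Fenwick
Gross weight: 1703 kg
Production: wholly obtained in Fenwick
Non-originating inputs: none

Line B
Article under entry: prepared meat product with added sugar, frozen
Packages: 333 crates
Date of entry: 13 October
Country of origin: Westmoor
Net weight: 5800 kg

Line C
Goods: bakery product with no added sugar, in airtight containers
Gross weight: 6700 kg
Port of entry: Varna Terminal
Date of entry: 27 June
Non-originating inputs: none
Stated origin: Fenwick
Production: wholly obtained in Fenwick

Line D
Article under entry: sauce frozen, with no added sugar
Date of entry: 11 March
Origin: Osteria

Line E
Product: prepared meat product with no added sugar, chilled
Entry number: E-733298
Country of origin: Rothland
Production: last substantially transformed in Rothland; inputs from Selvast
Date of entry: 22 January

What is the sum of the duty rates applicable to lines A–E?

Line A: bakery product → 15.1; in airtight containers → 15.1.3; with added sugar → 15.1.3.1. Scheduled 20%. Fenwick agreement on 15.1.2: 15.1.3.1 not covered; Fenwick agreement on 15.1.3: wholly obtained → 18% available; preferential 18%. → 18%.
Line B: prepared meat product → 15.2; frozen → 15.2.2; with added sugar → 15.2.2.1. Scheduled 23%. anti-dumping (Westmoor, 15.2): +32%; total 23% + 32% = 55%. → 55%.
Line C: bakery product → 15.1; in airtight containers → 15.1.3; with no added sugar → 15.1.3.2. Scheduled 9%. Fenwick agreement on 15.1.2: 15.1.3.2 not covered; Fenwick agreement on 15.1.3: wholly obtained → 18% available; preference 18% not lower than 9% → no reduction. → 9%.
Line D: sauce → 15.3; frozen → 15.3.3; with no added sugar → 15.3.3.2. Scheduled 36%. No special measure applies. → 36%.
Line E: prepared meat product → 15.2; chilled → 15.2.3; with no added sugar → 15.2.3.2. Scheduled 38%. Rothland agreement on 15.1.1.1: 15.2.3.2 not covered. → 38%.
Sum: 18% + 55% + 9% + 36% + 38% = 156%.

156%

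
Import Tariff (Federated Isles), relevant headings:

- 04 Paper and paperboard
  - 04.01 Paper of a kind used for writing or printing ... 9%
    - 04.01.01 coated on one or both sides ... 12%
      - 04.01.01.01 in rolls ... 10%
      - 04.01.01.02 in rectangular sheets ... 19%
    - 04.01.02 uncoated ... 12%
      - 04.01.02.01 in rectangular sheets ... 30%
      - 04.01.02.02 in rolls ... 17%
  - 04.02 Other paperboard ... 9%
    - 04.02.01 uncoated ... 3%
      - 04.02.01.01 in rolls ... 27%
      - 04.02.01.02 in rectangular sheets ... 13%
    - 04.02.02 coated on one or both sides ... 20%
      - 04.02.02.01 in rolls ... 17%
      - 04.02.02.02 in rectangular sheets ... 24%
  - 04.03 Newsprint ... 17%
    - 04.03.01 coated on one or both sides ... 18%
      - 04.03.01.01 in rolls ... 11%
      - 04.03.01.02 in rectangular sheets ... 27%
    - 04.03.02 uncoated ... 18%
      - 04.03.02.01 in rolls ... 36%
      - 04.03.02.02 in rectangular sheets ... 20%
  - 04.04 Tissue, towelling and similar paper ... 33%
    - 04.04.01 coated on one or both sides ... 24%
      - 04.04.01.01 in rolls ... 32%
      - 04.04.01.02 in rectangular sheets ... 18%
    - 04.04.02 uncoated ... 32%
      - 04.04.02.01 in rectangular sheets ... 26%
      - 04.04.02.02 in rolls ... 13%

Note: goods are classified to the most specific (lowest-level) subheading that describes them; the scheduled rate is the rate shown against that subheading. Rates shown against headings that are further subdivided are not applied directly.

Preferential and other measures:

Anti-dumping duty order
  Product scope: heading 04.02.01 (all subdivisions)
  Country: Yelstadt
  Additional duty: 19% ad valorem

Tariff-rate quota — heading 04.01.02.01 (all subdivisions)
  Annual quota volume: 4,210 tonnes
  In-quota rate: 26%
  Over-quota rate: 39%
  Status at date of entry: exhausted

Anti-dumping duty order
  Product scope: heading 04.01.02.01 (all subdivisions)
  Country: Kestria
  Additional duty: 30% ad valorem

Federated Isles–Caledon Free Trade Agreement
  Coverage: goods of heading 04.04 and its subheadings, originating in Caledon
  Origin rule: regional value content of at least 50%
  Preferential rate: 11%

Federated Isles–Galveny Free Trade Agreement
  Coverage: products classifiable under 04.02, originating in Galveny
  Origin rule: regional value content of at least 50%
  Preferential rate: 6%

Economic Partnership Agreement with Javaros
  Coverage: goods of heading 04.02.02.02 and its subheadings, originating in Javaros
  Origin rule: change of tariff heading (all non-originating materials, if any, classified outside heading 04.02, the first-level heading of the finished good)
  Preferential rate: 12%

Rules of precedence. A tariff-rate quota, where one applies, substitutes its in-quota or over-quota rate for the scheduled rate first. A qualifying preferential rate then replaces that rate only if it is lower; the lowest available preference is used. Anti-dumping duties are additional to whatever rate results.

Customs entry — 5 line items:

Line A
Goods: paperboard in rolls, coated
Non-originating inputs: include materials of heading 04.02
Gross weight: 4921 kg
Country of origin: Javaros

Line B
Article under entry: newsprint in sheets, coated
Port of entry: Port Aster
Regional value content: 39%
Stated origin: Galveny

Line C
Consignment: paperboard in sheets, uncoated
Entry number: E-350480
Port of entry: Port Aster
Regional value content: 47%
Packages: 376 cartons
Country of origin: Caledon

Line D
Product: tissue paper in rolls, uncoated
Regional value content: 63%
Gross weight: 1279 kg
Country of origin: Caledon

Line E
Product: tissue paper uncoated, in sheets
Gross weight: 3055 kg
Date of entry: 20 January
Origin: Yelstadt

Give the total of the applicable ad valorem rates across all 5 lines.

94%

Line A: paperboard → 04.02; coated → 04.02.02; in rolls → 04.02.02.01. Scheduled 17%. Javaros agreement on 04.02.02.02: 04.02.02.01 not covered. → 17%.
Line B: newsprint → 04.03; coated → 04.03.01; in sheets → 04.03.01.02. Scheduled 27%. Galveny agreement on 04.02: 04.03.01.02 not covered. → 27%.
Line C: paperboard → 04.02; uncoated → 04.02.01; in sheets → 04.02.01.02. Scheduled 13%. Caledon agreement on 04.04: 04.02.01.02 not covered. → 13%.
Line D: tissue paper → 04.04; uncoated → 04.04.02; in rolls → 04.04.02.02. Scheduled 13%. Caledon agreement on 04.04: RVC ≥ 50% → 11% available; preferential 11%. → 11%.
Line E: tissue paper → 04.04; uncoated → 04.04.02; in sheets → 04.04.02.01. Scheduled 26%. No special measure applies. → 26%.
Sum: 17% + 27% + 13% + 11% + 26% = 94%.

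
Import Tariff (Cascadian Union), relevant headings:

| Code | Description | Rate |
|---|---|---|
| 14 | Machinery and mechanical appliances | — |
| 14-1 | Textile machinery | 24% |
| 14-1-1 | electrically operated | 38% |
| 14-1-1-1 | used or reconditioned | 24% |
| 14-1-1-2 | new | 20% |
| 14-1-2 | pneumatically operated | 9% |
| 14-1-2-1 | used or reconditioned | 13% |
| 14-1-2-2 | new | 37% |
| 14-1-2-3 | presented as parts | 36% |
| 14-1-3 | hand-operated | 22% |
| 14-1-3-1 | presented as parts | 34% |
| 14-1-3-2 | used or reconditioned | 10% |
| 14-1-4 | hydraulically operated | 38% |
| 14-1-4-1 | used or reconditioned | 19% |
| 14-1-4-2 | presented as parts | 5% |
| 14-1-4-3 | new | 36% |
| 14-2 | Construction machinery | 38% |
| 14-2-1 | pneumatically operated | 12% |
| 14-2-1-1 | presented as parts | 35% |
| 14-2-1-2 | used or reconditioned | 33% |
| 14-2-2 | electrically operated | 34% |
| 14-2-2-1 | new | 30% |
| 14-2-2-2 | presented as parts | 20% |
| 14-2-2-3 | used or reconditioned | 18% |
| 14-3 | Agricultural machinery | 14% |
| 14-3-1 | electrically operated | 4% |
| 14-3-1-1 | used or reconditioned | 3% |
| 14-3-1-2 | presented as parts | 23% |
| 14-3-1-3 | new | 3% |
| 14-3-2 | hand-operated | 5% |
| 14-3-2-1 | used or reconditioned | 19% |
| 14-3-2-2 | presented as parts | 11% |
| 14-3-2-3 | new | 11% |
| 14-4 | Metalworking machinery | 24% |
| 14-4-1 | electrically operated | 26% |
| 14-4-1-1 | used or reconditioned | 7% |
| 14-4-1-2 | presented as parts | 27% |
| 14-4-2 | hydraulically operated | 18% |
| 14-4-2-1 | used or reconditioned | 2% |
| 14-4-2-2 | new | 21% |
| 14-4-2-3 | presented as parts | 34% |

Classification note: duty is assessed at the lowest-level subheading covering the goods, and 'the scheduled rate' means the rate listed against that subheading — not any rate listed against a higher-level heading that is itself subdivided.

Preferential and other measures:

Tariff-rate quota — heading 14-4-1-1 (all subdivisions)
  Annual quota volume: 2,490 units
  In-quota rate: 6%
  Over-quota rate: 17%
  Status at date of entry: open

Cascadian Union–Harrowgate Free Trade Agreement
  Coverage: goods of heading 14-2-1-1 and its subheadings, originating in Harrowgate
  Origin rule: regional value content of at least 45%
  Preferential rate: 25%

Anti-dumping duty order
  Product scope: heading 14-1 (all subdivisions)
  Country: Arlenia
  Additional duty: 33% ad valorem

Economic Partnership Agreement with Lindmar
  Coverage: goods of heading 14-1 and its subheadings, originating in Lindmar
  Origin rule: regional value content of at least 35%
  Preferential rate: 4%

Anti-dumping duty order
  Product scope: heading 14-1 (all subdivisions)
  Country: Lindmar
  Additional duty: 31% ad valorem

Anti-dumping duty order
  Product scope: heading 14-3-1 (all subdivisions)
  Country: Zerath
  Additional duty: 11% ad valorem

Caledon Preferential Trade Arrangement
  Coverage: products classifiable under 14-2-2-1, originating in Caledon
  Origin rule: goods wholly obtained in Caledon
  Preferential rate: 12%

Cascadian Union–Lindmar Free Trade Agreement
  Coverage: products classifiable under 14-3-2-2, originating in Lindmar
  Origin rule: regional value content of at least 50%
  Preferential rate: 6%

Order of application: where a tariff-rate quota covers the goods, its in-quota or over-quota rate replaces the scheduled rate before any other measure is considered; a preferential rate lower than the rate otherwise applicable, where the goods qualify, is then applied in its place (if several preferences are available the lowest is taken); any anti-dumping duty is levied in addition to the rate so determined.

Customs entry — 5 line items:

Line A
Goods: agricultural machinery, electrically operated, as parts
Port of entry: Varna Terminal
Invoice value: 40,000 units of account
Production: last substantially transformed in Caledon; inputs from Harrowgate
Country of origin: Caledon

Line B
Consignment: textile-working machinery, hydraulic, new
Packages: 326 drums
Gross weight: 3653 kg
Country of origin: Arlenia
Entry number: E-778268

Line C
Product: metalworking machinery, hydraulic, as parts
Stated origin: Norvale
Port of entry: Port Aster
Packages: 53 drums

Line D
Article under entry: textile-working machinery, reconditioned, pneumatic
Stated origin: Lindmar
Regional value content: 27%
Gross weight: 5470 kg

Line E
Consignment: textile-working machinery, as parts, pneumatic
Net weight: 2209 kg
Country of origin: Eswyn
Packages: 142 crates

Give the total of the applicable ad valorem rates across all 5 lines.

Line A: agricultural → 14-3; electrically operated → 14-3-1; as parts → 14-3-1-2. Scheduled 23%. Caledon agreement on 14-2-2-1: 14-3-1-2 not covered. → 23%.
Line B: textile-working → 14-1; hydraulic → 14-1-4; new → 14-1-4-3. Scheduled 36%. anti-dumping (Arlenia, 14-1): +33%; total 36% + 33% = 69%. → 69%.
Line C: metalworking → 14-4; hydraulic → 14-4-2; as parts → 14-4-2-3. Scheduled 34%. No special measure applies. → 34%.
Line D: textile-working → 14-1; pneumatic → 14-1-2; reconditioned → 14-1-2-1. Scheduled 13%. Lindmar agreement on 14-1: RVC < 35%; Lindmar agreement on 14-3-2-2: 14-1-2-1 not covered; anti-dumping (Lindmar, 14-1): +31%; total 13% + 31% = 44%. → 44%.
Line E: textile-working → 14-1; pneumatic → 14-1-2; as parts → 14-1-2-3. Scheduled 36%. No special measure applies. → 36%.
Sum: 23% + 69% + 34% + 44% + 36% = 206%.

206%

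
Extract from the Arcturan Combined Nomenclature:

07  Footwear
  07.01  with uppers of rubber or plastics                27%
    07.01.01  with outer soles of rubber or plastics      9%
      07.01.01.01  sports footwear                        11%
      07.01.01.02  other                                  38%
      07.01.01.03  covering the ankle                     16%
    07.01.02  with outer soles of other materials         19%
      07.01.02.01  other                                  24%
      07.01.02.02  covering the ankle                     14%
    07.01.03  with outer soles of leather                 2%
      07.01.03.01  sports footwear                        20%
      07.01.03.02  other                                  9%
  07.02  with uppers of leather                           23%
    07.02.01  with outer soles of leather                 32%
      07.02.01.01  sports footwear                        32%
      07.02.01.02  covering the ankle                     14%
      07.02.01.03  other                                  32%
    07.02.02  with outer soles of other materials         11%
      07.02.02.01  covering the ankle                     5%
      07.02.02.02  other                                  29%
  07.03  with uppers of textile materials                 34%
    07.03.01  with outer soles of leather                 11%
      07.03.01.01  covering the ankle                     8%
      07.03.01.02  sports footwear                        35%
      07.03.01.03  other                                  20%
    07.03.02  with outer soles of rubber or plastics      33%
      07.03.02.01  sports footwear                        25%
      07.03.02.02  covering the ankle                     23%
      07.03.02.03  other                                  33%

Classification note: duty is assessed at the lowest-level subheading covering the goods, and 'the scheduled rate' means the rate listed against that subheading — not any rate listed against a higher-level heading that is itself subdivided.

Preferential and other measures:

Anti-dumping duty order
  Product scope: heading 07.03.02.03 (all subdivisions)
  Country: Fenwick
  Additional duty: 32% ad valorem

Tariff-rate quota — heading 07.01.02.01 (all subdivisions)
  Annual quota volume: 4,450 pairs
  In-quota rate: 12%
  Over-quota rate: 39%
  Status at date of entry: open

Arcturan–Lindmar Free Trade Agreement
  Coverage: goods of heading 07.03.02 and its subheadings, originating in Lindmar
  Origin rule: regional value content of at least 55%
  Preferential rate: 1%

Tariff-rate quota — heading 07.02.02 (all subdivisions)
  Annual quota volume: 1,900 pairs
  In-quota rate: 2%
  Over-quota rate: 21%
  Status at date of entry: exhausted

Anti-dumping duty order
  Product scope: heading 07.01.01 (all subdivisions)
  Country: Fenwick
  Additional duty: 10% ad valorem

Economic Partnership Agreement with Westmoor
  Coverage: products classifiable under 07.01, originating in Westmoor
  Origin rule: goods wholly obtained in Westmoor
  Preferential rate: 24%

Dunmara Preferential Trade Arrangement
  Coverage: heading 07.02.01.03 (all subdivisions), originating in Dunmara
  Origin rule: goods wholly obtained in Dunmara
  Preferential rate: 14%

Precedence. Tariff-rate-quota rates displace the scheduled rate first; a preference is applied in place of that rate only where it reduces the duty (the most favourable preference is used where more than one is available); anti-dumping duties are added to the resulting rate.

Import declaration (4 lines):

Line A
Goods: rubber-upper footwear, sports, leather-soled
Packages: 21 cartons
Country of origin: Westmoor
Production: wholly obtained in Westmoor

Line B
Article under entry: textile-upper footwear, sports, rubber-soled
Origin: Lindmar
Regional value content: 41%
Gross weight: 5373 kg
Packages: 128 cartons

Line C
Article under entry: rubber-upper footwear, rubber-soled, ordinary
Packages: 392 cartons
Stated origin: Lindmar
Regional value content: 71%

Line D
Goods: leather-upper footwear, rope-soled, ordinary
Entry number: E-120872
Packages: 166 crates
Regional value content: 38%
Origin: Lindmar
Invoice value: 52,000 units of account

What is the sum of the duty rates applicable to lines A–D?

104%

Line A: rubber-upper → 07.01; leather-soled → 07.01.03; sports → 07.01.03.01. Scheduled 20%. Westmoor agreement on 07.01: wholly obtained → 24% available; preference 24% not lower than 20% → no reduction. → 20%.
Line B: textile-upper → 07.03; rubber-soled → 07.03.02; sports → 07.03.02.01. Scheduled 25%. Lindmar agreement on 07.03.02: RVC < 55%. → 25%.
Line C: rubber-upper → 07.01; rubber-soled → 07.01.01; ordinary → 07.01.01.02. Scheduled 38%. Lindmar agreement on 07.03.02: 07.01.01.02 not covered. → 38%.
Line D: leather-upper → 07.02; rope-soled → 07.02.02; ordinary → 07.02.02.02. Scheduled 29%. quota on 07.02.02 exhausted → over-quota 21%; Lindmar agreement on 07.03.02: 07.02.02.02 not covered. → 21%.
Sum: 20% + 25% + 38% + 21% = 104%.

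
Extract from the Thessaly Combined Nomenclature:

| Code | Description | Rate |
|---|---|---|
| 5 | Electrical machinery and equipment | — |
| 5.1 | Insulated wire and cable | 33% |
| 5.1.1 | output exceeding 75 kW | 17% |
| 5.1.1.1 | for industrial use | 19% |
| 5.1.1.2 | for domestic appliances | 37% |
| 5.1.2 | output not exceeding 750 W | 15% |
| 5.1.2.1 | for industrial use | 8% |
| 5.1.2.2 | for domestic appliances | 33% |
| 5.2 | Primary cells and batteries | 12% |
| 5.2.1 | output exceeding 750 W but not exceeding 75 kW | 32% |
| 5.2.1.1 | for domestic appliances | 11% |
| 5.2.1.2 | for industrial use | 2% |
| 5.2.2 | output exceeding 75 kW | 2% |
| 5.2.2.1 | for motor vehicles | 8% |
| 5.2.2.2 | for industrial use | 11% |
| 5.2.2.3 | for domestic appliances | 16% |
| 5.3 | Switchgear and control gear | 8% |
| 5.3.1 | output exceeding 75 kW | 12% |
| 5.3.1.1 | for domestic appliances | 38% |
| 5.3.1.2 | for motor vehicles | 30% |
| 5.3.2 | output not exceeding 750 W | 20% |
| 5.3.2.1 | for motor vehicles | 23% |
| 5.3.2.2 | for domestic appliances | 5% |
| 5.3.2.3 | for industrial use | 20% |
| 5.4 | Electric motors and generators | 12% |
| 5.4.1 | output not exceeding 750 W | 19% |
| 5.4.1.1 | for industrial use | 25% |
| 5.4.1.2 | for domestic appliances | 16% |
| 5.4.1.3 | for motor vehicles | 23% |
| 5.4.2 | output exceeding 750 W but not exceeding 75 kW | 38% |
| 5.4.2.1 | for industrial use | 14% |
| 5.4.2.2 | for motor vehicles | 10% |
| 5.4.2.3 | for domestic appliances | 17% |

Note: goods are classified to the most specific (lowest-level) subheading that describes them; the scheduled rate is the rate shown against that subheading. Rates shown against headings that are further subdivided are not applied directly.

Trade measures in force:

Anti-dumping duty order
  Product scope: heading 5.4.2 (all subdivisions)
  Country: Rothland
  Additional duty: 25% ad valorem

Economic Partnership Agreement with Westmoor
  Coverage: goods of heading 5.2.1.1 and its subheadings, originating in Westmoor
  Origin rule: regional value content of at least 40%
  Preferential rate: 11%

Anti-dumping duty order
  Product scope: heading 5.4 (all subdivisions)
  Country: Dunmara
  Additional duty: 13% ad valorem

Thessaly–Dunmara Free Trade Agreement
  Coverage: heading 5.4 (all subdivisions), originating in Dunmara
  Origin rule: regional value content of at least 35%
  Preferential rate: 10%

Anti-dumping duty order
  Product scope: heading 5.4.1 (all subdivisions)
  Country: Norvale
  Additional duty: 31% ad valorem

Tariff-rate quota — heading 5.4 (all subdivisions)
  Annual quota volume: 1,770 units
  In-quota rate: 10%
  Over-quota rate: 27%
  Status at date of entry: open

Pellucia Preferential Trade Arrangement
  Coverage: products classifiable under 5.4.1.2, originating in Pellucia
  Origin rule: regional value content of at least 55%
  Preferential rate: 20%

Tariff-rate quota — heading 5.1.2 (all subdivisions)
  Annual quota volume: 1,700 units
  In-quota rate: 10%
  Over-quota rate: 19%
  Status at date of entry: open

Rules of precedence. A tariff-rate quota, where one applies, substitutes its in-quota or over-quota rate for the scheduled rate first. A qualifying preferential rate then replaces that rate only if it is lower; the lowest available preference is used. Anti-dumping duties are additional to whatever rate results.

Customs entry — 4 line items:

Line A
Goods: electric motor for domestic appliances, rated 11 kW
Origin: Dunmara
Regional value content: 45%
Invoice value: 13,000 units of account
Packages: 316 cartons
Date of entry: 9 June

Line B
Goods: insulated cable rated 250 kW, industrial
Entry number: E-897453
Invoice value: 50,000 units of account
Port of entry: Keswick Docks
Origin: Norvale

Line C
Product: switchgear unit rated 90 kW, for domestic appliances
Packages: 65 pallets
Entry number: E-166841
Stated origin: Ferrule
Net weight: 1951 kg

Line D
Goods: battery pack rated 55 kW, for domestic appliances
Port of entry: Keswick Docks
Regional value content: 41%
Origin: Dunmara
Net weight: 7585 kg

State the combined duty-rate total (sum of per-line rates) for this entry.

Line A: electric motor → 5.4; rated 11 kW → 5.4.2; for domestic appliances → 5.4.2.3. Scheduled 17%. quota on 5.4 open → in-quota 10%; Dunmara agreement on 5.4: RVC ≥ 35% → 10% available; preference 10% not lower than 10% → no reduction; anti-dumping (Dunmara, 5.4): +13%; total 10% + 13% = 23%. → 23%.
Line B: insulated cable → 5.1; rated 250 kW → 5.1.1; industrial → 5.1.1.1. Scheduled 19%. No special measure applies. → 19%.
Line C: switchgear unit → 5.3; rated 90 kW → 5.3.1; for domestic appliances → 5.3.1.1. Scheduled 38%. No special measure applies. → 38%.
Line D: battery pack → 5.2; rated 55 kW → 5.2.1; for domestic appliances → 5.2.1.1. Scheduled 11%. Dunmara agreement on 5.4: 5.2.1.1 not covered. → 11%.
Sum: 23% + 19% + 38% + 11% = 91%.

91%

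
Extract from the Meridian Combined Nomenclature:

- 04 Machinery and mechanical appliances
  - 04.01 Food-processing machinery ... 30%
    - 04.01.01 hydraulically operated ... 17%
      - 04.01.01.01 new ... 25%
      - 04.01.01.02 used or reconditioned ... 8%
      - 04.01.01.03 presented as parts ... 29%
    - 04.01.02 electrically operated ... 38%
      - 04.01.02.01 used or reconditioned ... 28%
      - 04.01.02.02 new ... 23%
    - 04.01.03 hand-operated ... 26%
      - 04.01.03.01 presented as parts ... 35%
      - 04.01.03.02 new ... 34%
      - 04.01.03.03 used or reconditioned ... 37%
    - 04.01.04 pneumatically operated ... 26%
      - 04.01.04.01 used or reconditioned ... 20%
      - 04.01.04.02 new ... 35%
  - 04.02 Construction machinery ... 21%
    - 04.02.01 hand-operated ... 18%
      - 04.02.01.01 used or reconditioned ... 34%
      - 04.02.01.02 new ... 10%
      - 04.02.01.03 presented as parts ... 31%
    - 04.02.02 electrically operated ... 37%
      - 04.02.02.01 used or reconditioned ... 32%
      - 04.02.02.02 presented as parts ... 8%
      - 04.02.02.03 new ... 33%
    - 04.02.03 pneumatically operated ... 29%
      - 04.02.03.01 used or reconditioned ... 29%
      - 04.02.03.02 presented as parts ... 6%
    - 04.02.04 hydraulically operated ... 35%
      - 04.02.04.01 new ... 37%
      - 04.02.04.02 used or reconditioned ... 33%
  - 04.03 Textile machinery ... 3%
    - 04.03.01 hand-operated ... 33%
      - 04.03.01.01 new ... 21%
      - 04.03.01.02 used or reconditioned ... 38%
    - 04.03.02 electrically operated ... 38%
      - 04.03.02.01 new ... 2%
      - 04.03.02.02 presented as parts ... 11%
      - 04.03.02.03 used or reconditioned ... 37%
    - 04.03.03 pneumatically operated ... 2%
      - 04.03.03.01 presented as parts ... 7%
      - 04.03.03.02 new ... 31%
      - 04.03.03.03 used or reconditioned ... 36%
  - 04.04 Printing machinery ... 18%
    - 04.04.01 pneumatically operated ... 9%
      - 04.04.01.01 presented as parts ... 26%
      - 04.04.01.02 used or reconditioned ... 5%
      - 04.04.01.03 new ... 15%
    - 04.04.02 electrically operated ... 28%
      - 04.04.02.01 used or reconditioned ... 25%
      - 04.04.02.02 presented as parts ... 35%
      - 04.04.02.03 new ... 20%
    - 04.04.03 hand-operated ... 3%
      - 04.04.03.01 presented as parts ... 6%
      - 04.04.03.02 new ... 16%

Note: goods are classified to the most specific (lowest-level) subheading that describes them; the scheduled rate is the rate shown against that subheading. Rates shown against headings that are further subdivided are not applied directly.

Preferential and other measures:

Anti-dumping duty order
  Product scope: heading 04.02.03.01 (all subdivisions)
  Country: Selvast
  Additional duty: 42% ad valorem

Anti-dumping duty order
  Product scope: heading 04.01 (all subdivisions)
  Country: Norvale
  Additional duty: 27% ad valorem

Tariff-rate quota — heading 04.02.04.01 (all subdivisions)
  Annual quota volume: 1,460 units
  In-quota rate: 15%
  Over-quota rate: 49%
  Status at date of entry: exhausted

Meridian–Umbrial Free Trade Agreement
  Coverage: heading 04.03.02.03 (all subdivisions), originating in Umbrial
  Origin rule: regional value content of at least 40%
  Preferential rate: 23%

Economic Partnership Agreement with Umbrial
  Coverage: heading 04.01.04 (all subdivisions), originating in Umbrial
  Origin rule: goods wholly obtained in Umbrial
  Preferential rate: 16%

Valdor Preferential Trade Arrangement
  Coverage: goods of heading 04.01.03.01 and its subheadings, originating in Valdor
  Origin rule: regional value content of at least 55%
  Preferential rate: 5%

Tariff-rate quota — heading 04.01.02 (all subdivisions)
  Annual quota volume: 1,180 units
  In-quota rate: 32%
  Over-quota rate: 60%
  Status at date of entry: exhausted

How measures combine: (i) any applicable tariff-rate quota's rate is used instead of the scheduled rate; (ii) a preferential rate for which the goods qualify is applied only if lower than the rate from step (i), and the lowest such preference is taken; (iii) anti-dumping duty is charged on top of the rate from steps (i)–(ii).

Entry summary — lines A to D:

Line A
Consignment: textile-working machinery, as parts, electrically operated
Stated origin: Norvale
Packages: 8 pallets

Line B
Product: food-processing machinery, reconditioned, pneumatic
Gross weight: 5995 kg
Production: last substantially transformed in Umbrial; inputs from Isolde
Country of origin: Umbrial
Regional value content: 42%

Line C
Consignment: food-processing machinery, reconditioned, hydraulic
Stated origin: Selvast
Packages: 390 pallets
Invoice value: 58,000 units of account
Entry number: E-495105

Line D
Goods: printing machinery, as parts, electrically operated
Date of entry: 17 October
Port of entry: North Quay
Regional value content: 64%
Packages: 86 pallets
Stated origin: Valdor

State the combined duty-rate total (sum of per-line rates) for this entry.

74%

Line A: textile-working → 04.03; electrically operated → 04.03.02; as parts → 04.03.02.02. Scheduled 11%. No special measure applies. → 11%.
Line B: food-processing → 04.01; pneumatic → 04.01.04; reconditioned → 04.01.04.01. Scheduled 20%. Umbrial agreement on 04.03.02.03: 04.01.04.01 not covered; Umbrial agreement on 04.01.04: not wholly obtained. → 20%.
Line C: food-processing → 04.01; hydraulic → 04.01.01; reconditioned → 04.01.01.02. Scheduled 8%. No special measure applies. → 8%.
Line D: printing → 04.04; electrically operated → 04.04.02; as parts → 04.04.02.02. Scheduled 35%. Valdor agreement on 04.01.03.01: 04.04.02.02 not covered. → 35%.
Sum: 11% + 20% + 8% + 35% = 74%.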